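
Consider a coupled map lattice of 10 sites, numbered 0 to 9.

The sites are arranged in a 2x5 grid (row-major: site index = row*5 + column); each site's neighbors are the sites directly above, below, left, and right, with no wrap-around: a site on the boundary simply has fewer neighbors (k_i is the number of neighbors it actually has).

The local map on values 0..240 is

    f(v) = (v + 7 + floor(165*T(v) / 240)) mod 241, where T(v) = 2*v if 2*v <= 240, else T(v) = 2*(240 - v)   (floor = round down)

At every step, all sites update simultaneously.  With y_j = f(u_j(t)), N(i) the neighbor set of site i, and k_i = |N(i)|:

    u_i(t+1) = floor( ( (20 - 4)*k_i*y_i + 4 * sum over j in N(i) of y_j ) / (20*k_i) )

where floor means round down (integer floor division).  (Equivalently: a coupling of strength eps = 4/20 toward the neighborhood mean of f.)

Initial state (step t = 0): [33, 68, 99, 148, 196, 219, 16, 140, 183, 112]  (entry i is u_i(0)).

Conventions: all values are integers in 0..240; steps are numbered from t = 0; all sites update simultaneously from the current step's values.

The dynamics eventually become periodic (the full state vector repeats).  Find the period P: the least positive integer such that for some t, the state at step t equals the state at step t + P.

Simulating step by step:
t=0: [33, 68, 99, 148, 196, 219, 16, 140, 183, 112]
t=1: [86, 143, 17, 35, 24, 23, 50, 39, 29, 30]
t=2: [179, 59, 53, 84, 68, 82, 113, 95, 77, 76]
t=3: [57, 130, 144, 197, 173, 167, 65, 209, 192, 185]
t=4: [121, 60, 39, 24, 29, 56, 135, 28, 23, 26]
t=5: [68, 132, 98, 66, 73, 121, 60, 72, 62, 68]
t=6: [144, 73, 217, 168, 177, 71, 137, 178, 157, 167]
t=7: [69, 150, 27, 31, 29, 148, 60, 29, 35, 33]
t=8: [143, 57, 69, 79, 76, 63, 129, 80, 88, 84]
t=9: [63, 130, 171, 193, 189, 133, 70, 186, 212, 205]
t=10: [134, 61, 31, 23, 24, 69, 146, 35, 17, 19]
t=11: [68, 131, 84, 61, 62, 144, 60, 83, 51, 52]
t=12: [143, 71, 191, 153, 151, 65, 138, 195, 134, 132]
t=13: [67, 147, 34, 37, 39, 137, 59, 25, 43, 45]
t=14: [141, 58, 82, 94, 99, 66, 127, 75, 105, 111]
t=15: [65, 134, 198, 198, 26, 139, 71, 165, 41, 24]
t=16: [137, 59, 23, 29, 62, 68, 148, 47, 91, 68]
t=17: [66, 127, 71, 89, 147, 142, 60, 116, 202, 172]
t=18: [139, 70, 160, 190, 56, 64, 127, 55, 35, 30]
t=19: [67, 146, 51, 36, 122, 136, 69, 121, 87, 85]
t=20: [141, 63, 114, 99, 70, 69, 145, 74, 193, 192]
t=21: [67, 132, 51, 16, 140, 144, 66, 152, 32, 38]
t=22: [141, 67, 111, 52, 48, 66, 138, 56, 78, 90]
t=23: [67, 140, 52, 126, 131, 139, 66, 129, 186, 207]
t=24: [141, 65, 113, 51, 43, 67, 139, 58, 28, 21]
t=25: [67, 136, 56, 116, 105, 141, 65, 125, 80, 63]
t=26: [141, 67, 121, 56, 31, 67, 137, 72, 174, 146]
t=27: [67, 141, 72, 122, 82, 141, 69, 150, 47, 43]
t=28: [141, 68, 151, 73, 176, 68, 144, 62, 107, 119]
t=29: [68, 142, 64, 149, 46, 142, 66, 129, 41, 43]
t=30: [142, 66, 135, 57, 107, 66, 139, 66, 96, 109]
t=31: [66, 139, 67, 133, 32, 138, 67, 151, 209, 44]
t=32: [139, 67, 141, 54, 82, 68, 141, 54, 26, 98]
t=33: [67, 141, 63, 128, 198, 143, 65, 118, 88, 218]
t=34: [141, 66, 133, 64, 23, 66, 137, 72, 180, 34]
t=35: [67, 139, 70, 136, 73, 139, 68, 150, 50, 78]
t=36: [141, 68, 146, 67, 167, 67, 142, 62, 118, 184]
t=37: [67, 142, 65, 140, 45, 141, 66, 131, 59, 29]
t=38: [141, 66, 137, 62, 102, 67, 139, 68, 128, 86]
t=39: [67, 139, 67, 129, 42, 141, 67, 143, 73, 174]
t=40: [141, 67, 141, 67, 92, 67, 141, 67, 151, 52]
t=41: [67, 141, 67, 153, 209, 141, 67, 141, 62, 130]
t=42: [141, 67, 141, 52, 22, 67, 141, 66, 131, 54]
t=43: [67, 141, 65, 113, 73, 141, 67, 139, 65, 118]
t=44: [141, 67, 136, 60, 152, 67, 141, 66, 137, 70]
t=45: [67, 141, 67, 127, 63, 141, 67, 139, 67, 146]
t=46: [141, 67, 141, 70, 133, 67, 141, 67, 141, 65]
t=47: [67, 141, 68, 147, 70, 141, 67, 141, 67, 137]
t=48: [141, 67, 142, 65, 146, 67, 141, 67, 141, 69]
t=49: [67, 141, 66, 137, 65, 141, 67, 141, 67, 144]
t=50: [141, 67, 139, 67, 137, 67, 141, 67, 141, 66]
t=51: [67, 141, 67, 141, 68, 141, 67, 141, 67, 139]
t=52: [141, 67, 141, 67, 143, 67, 141, 67, 141, 67]
t=53: [67, 141, 67, 141, 66, 141, 67, 141, 67, 141]
t=54: [141, 67, 141, 67, 139, 67, 141, 67, 141, 67]
t=55: [67, 141, 67, 141, 67, 141, 67, 141, 67, 141]
t=56: [141, 67, 141, 67, 141, 67, 141, 67, 141, 67]
t=57: [67, 141, 67, 141, 67, 141, 67, 141, 67, 141]

Answer: 2
Key observation: The state at step 55, [67, 141, 67, 141, 67, 141, 67, 141, 67, 141], reappears at step 57 — and no state repeats earlier — so the cycle the system enters has period 2.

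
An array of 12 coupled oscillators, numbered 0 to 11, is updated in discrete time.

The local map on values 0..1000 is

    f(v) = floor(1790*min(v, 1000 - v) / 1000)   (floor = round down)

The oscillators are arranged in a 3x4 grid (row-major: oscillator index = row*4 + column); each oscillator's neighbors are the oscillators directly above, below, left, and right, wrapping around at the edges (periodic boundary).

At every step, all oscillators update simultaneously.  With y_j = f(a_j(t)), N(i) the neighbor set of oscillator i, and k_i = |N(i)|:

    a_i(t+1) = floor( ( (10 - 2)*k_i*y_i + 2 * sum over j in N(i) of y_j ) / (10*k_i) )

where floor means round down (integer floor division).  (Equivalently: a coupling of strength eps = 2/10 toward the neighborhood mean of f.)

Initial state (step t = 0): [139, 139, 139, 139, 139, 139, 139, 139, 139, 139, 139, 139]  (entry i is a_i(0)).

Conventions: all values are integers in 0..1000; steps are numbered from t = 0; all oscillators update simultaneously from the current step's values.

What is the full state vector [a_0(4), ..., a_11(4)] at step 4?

Answer: [372, 372, 372, 372, 372, 372, 372, 372, 372, 372, 372, 372]

Derivation:
t=0: [139, 139, 139, 139, 139, 139, 139, 139, 139, 139, 139, 139]
t=1: [248, 248, 248, 248, 248, 248, 248, 248, 248, 248, 248, 248]
t=2: [443, 443, 443, 443, 443, 443, 443, 443, 443, 443, 443, 443]
t=3: [792, 792, 792, 792, 792, 792, 792, 792, 792, 792, 792, 792]
t=4: [372, 372, 372, 372, 372, 372, 372, 372, 372, 372, 372, 372]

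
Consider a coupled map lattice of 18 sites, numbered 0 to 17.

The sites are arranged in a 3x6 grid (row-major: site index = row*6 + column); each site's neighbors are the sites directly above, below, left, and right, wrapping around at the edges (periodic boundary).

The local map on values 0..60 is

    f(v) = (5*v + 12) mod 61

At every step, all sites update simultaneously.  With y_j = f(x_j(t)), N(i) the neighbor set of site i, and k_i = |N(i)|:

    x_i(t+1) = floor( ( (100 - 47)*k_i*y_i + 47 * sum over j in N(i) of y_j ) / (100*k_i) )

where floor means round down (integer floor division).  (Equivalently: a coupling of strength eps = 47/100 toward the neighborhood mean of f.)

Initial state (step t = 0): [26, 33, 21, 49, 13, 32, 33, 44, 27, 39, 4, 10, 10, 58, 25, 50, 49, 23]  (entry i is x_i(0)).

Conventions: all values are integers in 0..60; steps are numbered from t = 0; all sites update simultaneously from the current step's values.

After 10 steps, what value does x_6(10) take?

Simulating step by step:
t=0: [26, 33, 21, 49, 13, 32, 33, 44, 27, 39, 4, 10, 10, 58, 25, 50, 49, 23]
t=1: [29, 50, 42, 20, 21, 31, 37, 48, 30, 23, 23, 17, 16, 44, 26, 17, 15, 10]
t=2: [31, 24, 35, 43, 44, 38, 20, 18, 29, 18, 17, 26, 28, 35, 29, 31, 25, 16]
t=3: [36, 16, 16, 39, 39, 27, 43, 33, 32, 40, 33, 26, 31, 15, 28, 39, 26, 26]
t=4: [21, 30, 32, 25, 27, 21, 38, 46, 43, 33, 40, 27, 35, 32, 31, 24, 25, 23]
t=5: [43, 46, 43, 24, 26, 42, 26, 49, 47, 40, 29, 26, 17, 43, 41, 20, 16, 14]
t=6: [41, 48, 35, 22, 24, 33, 23, 21, 15, 27, 30, 24, 34, 40, 34, 39, 31, 25]
t=7: [33, 18, 13, 7, 21, 37, 21, 37, 30, 23, 31, 18, 41, 36, 41, 27, 34, 27]
t=8: [46, 32, 27, 36, 49, 28, 46, 24, 29, 21, 42, 38, 35, 19, 28, 30, 49, 30]
t=9: [48, 42, 27, 20, 17, 31, 42, 27, 32, 44, 32, 29, 26, 35, 33, 33, 22, 28]
t=10: [21, 27, 36, 46, 36, 36, 31, 28, 44, 50, 40, 37, 20, 18, 44, 47, 20, 27]

Answer: x_6(10) = 31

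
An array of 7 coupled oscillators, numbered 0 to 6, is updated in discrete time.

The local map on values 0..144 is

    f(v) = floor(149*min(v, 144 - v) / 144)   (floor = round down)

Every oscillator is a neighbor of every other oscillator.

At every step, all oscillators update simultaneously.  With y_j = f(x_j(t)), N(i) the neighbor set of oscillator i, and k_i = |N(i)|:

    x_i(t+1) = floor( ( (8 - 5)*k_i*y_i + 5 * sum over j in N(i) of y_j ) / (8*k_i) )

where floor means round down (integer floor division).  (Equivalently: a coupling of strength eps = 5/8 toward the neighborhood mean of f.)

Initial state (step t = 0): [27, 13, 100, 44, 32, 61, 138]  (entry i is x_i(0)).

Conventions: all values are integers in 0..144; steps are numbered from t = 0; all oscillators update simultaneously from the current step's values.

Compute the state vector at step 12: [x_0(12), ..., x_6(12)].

Answer: [42, 42, 42, 42, 42, 42, 42]

Derivation:
t=0: [27, 13, 100, 44, 32, 61, 138]
t=1: [31, 27, 36, 36, 33, 41, 25]
t=2: [33, 31, 34, 34, 33, 35, 31]
t=3: [34, 33, 34, 34, 34, 34, 33]
t=4: [34, 34, 34, 34, 34, 34, 34]
t=5: [35, 35, 35, 35, 35, 35, 35]
t=6: [36, 36, 36, 36, 36, 36, 36]
t=7: [37, 37, 37, 37, 37, 37, 37]
t=8: [38, 38, 38, 38, 38, 38, 38]
t=9: [39, 39, 39, 39, 39, 39, 39]
t=10: [40, 40, 40, 40, 40, 40, 40]
t=11: [41, 41, 41, 41, 41, 41, 41]
t=12: [42, 42, 42, 42, 42, 42, 42]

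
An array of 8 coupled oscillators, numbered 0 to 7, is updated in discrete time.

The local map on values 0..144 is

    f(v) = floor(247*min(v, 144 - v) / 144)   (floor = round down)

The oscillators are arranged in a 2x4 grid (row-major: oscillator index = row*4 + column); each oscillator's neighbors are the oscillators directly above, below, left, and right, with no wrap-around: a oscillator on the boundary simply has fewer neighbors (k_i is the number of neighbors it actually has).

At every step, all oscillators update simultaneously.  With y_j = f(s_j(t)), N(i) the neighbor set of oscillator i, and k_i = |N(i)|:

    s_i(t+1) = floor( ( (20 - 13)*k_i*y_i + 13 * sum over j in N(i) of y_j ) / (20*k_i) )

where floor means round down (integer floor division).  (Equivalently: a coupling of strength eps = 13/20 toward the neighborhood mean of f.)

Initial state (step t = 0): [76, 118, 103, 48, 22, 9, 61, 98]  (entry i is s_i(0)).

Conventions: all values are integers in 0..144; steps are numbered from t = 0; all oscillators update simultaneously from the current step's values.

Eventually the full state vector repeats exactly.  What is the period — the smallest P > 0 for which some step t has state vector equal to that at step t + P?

Answer: 22
Key observation: The state at step 33, [110, 102, 75, 59, 110, 102, 75, 59], reappears at step 55 — and no state repeats earlier — so the cycle the system enters has period 22.

Derivation:
t=0: [76, 118, 103, 48, 22, 9, 61, 98]
t=1: [66, 58, 74, 76, 55, 45, 71, 87]
t=2: [102, 101, 114, 111, 94, 94, 106, 110]
t=3: [76, 70, 59, 55, 80, 78, 64, 59]
t=4: [115, 113, 105, 98, 112, 112, 106, 101]
t=5: [51, 55, 65, 72, 52, 56, 64, 72]
t=6: [89, 96, 109, 119, 90, 96, 109, 118]
t=7: [89, 79, 60, 48, 89, 79, 61, 48]
t=8: [99, 105, 100, 88, 99, 105, 100, 89]
t=9: [73, 70, 77, 88, 73, 70, 77, 88]
t=10: [120, 118, 111, 101, 120, 118, 111, 101]
t=11: [41, 45, 57, 67, 41, 45, 57, 67]
t=12: [72, 79, 96, 108, 72, 79, 96, 108]
t=13: [119, 107, 83, 67, 119, 107, 83, 67]
t=14: [48, 67, 97, 110, 48, 67, 97, 110]
t=15: [92, 99, 82, 65, 92, 99, 82, 65]
t=16: [85, 85, 100, 109, 85, 85, 100, 109]
t=17: [101, 95, 77, 64, 101, 95, 77, 64]
t=18: [76, 88, 106, 110, 76, 88, 106, 110]
t=19: [109, 93, 70, 60, 109, 93, 70, 60]
t=20: [68, 88, 108, 107, 68, 88, 108, 107]
t=21: [109, 92, 69, 62, 109, 92, 69, 62]
t=22: [69, 89, 109, 109, 69, 89, 109, 109]
t=23: [110, 91, 67, 60, 110, 91, 67, 60]
t=24: [68, 88, 106, 105, 68, 88, 106, 105]
t=25: [109, 93, 71, 65, 109, 93, 71, 65]
t=26: [68, 88, 111, 114, 68, 88, 111, 114]
t=27: [109, 91, 63, 52, 109, 91, 63, 52]
t=28: [69, 87, 99, 95, 69, 87, 99, 95]
t=29: [111, 97, 82, 81, 111, 97, 82, 81]
t=30: [63, 80, 100, 107, 63, 80, 100, 107]
t=31: [108, 101, 79, 66, 108, 101, 79, 66]
t=32: [64, 78, 103, 112, 64, 78, 103, 112]
t=33: [110, 102, 75, 59, 110, 102, 75, 59]
t=34: [62, 78, 104, 106, 62, 78, 104, 106]
t=35: [108, 101, 77, 65, 108, 101, 77, 65]
t=36: [64, 79, 104, 111, 64, 79, 104, 111]
t=37: [109, 101, 74, 59, 109, 101, 74, 59]
t=38: [64, 80, 105, 107, 64, 80, 105, 107]
t=39: [109, 99, 74, 63, 109, 99, 74, 63]
t=40: [65, 82, 108, 111, 65, 82, 108, 111]
t=41: [109, 97, 69, 57, 109, 97, 69, 57]
t=42: [66, 83, 105, 103, 66, 83, 105, 103]
t=43: [110, 97, 75, 68, 110, 97, 75, 68]
t=44: [65, 83, 109, 116, 65, 83, 109, 116]
t=45: [108, 95, 66, 51, 108, 95, 66, 51]
t=46: [68, 85, 101, 95, 68, 85, 101, 95]
t=47: [111, 98, 81, 80, 111, 98, 81, 80]
t=48: [63, 79, 101, 108, 63, 79, 101, 108]
t=49: [108, 102, 78, 64, 108, 102, 78, 64]
t=50: [64, 78, 103, 110, 64, 78, 103, 110]
t=51: [110, 102, 76, 61, 110, 102, 76, 61]
t=52: [62, 78, 103, 107, 62, 78, 103, 107]
t=53: [108, 102, 77, 65, 108, 102, 77, 65]
t=54: [64, 78, 104, 111, 64, 78, 104, 111]
t=55: [110, 102, 75, 59, 110, 102, 75, 59]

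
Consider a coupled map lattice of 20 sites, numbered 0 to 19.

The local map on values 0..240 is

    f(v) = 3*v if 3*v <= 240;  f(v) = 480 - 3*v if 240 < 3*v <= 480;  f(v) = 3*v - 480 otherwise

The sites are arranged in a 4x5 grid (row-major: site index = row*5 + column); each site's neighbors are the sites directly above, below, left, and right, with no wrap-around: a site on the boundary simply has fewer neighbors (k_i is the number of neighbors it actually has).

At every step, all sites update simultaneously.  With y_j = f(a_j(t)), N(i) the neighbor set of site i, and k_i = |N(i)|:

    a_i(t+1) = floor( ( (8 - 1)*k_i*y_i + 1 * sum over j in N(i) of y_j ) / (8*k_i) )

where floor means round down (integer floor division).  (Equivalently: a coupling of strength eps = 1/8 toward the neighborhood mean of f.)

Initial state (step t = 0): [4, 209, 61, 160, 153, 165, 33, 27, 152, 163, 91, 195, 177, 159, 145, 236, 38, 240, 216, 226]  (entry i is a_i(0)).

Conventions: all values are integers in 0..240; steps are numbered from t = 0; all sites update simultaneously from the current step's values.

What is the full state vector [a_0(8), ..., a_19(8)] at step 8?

Answer: [128, 199, 115, 94, 204, 113, 45, 121, 57, 42, 168, 218, 155, 161, 213, 62, 154, 93, 103, 91]

Derivation:
t=0: [4, 209, 61, 160, 153, 165, 33, 27, 152, 163, 91, 195, 177, 159, 145, 236, 38, 240, 216, 226]
t=1: [20, 140, 169, 9, 18, 26, 97, 82, 23, 11, 195, 106, 58, 11, 48, 219, 123, 223, 165, 186]
t=2: [61, 64, 37, 29, 51, 83, 182, 219, 70, 40, 109, 159, 171, 41, 132, 168, 119, 177, 25, 78]
t=3: [186, 183, 116, 95, 146, 218, 76, 168, 199, 123, 144, 14, 39, 120, 93, 38, 110, 54, 82, 214]
t=4: [83, 78, 127, 182, 55, 167, 209, 39, 116, 112, 55, 53, 113, 125, 192, 112, 144, 162, 223, 168]
t=5: [218, 224, 104, 74, 157, 41, 145, 118, 129, 142, 157, 154, 135, 109, 95, 139, 54, 21, 171, 38]
t=6: [171, 184, 169, 205, 25, 117, 53, 122, 98, 59, 16, 24, 76, 146, 184, 65, 147, 66, 42, 114]
t=7: [41, 72, 37, 130, 85, 122, 151, 118, 177, 168, 58, 77, 212, 55, 77, 176, 53, 189, 126, 133]
t=8: [128, 199, 115, 94, 204, 113, 45, 121, 57, 42, 168, 218, 155, 161, 213, 62, 154, 93, 103, 91]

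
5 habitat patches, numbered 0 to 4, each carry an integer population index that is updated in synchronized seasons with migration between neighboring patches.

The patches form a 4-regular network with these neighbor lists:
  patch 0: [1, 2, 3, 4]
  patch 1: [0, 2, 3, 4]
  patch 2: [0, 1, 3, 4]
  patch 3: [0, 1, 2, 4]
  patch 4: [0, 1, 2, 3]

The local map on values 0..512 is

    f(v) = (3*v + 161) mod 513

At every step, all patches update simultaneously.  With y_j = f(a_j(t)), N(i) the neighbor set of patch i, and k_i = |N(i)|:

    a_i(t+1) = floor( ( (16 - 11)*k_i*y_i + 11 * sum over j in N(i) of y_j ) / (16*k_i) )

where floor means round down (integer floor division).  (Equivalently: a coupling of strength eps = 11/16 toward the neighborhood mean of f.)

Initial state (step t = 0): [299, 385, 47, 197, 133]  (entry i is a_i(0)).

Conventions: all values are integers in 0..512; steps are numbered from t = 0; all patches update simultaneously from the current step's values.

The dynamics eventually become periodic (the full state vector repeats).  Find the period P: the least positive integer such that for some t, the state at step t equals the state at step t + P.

Answer: 18
Key observation: The state at step 9, [230, 230, 230, 230, 230], reappears at step 27 — and no state repeats earlier — so the cycle the system enters has period 18.

Derivation:
t=0: [299, 385, 47, 197, 133]
t=1: [160, 197, 198, 190, 163]
t=2: [183, 199, 199, 196, 184]
t=3: [220, 227, 227, 226, 221]
t=4: [318, 321, 321, 321, 319]
t=5: [94, 95, 95, 95, 94]
t=6: [444, 444, 444, 444, 444]
t=7: [467, 467, 467, 467, 467]
t=8: [23, 23, 23, 23, 23]
t=9: [230, 230, 230, 230, 230]
t=10: [338, 338, 338, 338, 338]
t=11: [149, 149, 149, 149, 149]
t=12: [95, 95, 95, 95, 95]
t=13: [446, 446, 446, 446, 446]
t=14: [473, 473, 473, 473, 473]
t=15: [41, 41, 41, 41, 41]
t=16: [284, 284, 284, 284, 284]
t=17: [500, 500, 500, 500, 500]
t=18: [122, 122, 122, 122, 122]
t=19: [14, 14, 14, 14, 14]
t=20: [203, 203, 203, 203, 203]
t=21: [257, 257, 257, 257, 257]
t=22: [419, 419, 419, 419, 419]
t=23: [392, 392, 392, 392, 392]
t=24: [311, 311, 311, 311, 311]
t=25: [68, 68, 68, 68, 68]
t=26: [365, 365, 365, 365, 365]
t=27: [230, 230, 230, 230, 230]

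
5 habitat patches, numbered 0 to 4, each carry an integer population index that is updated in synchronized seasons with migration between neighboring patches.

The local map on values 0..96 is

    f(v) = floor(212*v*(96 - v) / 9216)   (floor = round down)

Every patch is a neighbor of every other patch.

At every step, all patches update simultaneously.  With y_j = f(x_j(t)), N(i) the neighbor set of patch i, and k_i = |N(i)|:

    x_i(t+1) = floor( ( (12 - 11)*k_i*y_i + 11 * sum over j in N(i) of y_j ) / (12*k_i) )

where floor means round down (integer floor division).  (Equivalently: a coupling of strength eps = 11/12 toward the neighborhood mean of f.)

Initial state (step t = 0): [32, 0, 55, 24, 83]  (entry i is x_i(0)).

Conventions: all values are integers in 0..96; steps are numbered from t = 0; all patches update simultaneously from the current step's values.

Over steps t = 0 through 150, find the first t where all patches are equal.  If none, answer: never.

Answer: 3
Key observation: Synchronization is absorbing here: once all patches are equal they stay equal, and step 3 is the first all-equal step.

Derivation:
t=0: [32, 0, 55, 24, 83]  (not all equal)
t=1: [30, 36, 29, 31, 33]  (not all equal)
t=2: [46, 45, 46, 46, 46]  (not all equal)
t=3: [52, 52, 52, 52, 52]  (all equal)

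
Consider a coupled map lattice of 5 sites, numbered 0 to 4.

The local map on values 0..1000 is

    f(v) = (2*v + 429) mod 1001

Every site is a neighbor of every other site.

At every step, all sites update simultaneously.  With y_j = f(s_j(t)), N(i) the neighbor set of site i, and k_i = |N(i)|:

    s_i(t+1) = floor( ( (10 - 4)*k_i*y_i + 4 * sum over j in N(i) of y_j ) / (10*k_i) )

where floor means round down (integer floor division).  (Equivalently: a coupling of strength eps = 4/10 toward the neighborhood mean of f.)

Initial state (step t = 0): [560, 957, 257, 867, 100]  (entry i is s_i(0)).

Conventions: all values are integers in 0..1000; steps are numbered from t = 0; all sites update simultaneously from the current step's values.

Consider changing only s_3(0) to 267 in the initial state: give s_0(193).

Answer: s_0(193) = 648
Key observation: The state at step 36, [452, 348, 649, 659, 492], reappears at step 46: the system is in a cycle of period 10 from step 36 on.  Therefore the state at step 193 equals the state at step 36 + ((193 - 36) mod 10) = 43, which is [648, 544, 845, 855, 688].

Derivation:
t=0: [560, 957, 257, 267, 100]
t=1: [616, 512, 813, 823, 656]
t=2: [527, 423, 224, 234, 567]
t=3: [550, 446, 747, 757, 590]
t=4: [596, 492, 793, 803, 636]
t=5: [487, 383, 184, 194, 527]
t=6: [470, 366, 667, 677, 510]
t=7: [436, 332, 633, 643, 476]
t=8: [368, 264, 565, 575, 408]
t=9: [332, 728, 529, 539, 372]
t=10: [260, 656, 457, 467, 300]
t=11: [716, 612, 413, 423, 256]
t=12: [728, 624, 425, 435, 768]
t=13: [752, 648, 449, 459, 792]
t=14: [699, 595, 396, 406, 239]
t=15: [694, 590, 391, 401, 734]
t=16: [684, 580, 381, 391, 724]
t=17: [664, 560, 361, 371, 704]
t=18: [624, 520, 321, 331, 664]
t=19: [544, 440, 241, 251, 584]
t=20: [584, 480, 781, 791, 624]
t=21: [563, 459, 760, 270, 603]
t=22: [622, 518, 819, 829, 662]
t=23: [539, 435, 236, 246, 579]
t=24: [574, 470, 771, 781, 614]
t=25: [644, 540, 841, 851, 684]
t=26: [583, 479, 280, 290, 623]
t=27: [562, 458, 759, 269, 602]
t=28: [620, 516, 817, 827, 660]
t=29: [535, 431, 232, 242, 575]
t=30: [566, 462, 763, 773, 606]
t=31: [628, 524, 825, 835, 668]
t=32: [551, 447, 248, 258, 591]
t=33: [598, 494, 795, 805, 638]
t=34: [491, 387, 188, 198, 531]
t=35: [478, 374, 675, 685, 518]
t=36: [452, 348, 649, 659, 492]
t=37: [400, 296, 597, 607, 440]
t=38: [296, 192, 493, 503, 336]
t=39: [188, 584, 385, 395, 228]
t=40: [672, 568, 369, 379, 712]
t=41: [640, 536, 337, 347, 680]
t=42: [576, 472, 273, 283, 616]
t=43: [648, 544, 845, 855, 688]
t=44: [591, 487, 288, 298, 631]
t=45: [478, 374, 175, 185, 518]
t=46: [452, 348, 649, 659, 492]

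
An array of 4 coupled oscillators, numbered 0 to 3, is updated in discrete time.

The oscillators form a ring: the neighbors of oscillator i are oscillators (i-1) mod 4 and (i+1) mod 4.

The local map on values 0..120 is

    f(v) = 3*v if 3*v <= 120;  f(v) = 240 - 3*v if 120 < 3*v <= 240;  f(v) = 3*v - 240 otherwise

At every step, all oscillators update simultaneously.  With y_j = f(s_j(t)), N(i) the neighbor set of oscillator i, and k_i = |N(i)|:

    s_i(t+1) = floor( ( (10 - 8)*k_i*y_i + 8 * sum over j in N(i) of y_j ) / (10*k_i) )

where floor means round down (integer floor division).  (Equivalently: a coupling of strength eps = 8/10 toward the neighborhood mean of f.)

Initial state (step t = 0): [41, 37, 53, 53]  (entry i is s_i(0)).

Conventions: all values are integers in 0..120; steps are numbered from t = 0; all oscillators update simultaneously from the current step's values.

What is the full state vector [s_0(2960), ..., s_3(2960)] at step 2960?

Simulating step by step:
t=0: [41, 37, 53, 53]
t=1: [100, 101, 93, 95]
t=2: [55, 52, 51, 48]
t=3: [87, 81, 89, 84]
t=4: [10, 19, 11, 21]
t=5: [54, 36, 54, 37]
t=6: [103, 84, 103, 84]
t=7: [23, 57, 23, 57]
t=8: [69, 69, 69, 69]
t=9: [33, 33, 33, 33]
t=10: [99, 99, 99, 99]
t=11: [57, 57, 57, 57]
t=12: [69, 69, 69, 69]

Answer: [69, 69, 69, 69]
Key observation: The state at step 8, [69, 69, 69, 69], reappears at step 12: the system is in a cycle of period 4 from step 8 on.  Therefore the state at step 2960 equals the state at step 8 + ((2960 - 8) mod 4) = 8, which is [69, 69, 69, 69].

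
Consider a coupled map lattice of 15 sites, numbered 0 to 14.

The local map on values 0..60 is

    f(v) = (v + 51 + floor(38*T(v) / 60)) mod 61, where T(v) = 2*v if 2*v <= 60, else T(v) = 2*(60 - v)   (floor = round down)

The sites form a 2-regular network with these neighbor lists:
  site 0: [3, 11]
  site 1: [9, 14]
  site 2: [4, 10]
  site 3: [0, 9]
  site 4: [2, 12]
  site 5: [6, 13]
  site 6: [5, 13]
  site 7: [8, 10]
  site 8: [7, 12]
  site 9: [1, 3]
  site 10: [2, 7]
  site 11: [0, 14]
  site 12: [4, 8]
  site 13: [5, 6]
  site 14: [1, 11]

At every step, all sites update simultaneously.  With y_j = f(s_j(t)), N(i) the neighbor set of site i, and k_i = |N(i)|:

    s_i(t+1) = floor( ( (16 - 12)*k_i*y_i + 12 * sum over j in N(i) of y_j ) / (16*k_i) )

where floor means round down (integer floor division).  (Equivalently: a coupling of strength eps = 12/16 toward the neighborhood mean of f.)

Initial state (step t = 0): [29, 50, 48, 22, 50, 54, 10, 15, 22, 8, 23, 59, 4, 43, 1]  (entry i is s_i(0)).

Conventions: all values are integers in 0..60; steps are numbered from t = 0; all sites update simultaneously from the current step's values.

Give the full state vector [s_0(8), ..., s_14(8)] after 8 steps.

Simulating step by step:
t=0: [29, 50, 48, 22, 50, 54, 10, 15, 22, 8, 23, 59, 4, 43, 1]
t=1: [47, 35, 48, 33, 55, 37, 42, 36, 41, 36, 39, 53, 49, 37, 51]
t=2: [53, 54, 53, 55, 52, 55, 55, 55, 54, 56, 54, 52, 52, 55, 53]
t=3: [51, 51, 51, 51, 51, 51, 51, 51, 51, 51, 51, 51, 51, 51, 51]
t=4: [52, 52, 52, 52, 52, 52, 52, 52, 52, 52, 52, 52, 52, 52, 52]
t=5: [52, 52, 52, 52, 52, 52, 52, 52, 52, 52, 52, 52, 52, 52, 52]
t=6: [52, 52, 52, 52, 52, 52, 52, 52, 52, 52, 52, 52, 52, 52, 52]
t=7: [52, 52, 52, 52, 52, 52, 52, 52, 52, 52, 52, 52, 52, 52, 52]
t=8: [52, 52, 52, 52, 52, 52, 52, 52, 52, 52, 52, 52, 52, 52, 52]

Answer: [52, 52, 52, 52, 52, 52, 52, 52, 52, 52, 52, 52, 52, 52, 52]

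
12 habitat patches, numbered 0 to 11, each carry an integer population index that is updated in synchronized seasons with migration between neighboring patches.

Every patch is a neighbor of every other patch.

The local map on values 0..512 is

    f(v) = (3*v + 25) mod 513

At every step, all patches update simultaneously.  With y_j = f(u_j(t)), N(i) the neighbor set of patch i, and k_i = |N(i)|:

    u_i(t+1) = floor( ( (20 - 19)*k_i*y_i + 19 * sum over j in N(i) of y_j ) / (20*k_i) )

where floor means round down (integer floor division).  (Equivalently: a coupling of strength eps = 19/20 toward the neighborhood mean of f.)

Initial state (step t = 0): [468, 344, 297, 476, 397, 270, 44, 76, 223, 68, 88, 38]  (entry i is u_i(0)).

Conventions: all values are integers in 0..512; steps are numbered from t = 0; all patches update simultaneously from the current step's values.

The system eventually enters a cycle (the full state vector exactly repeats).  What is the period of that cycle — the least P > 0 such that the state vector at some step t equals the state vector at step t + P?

Simulating step by step:
t=0: [468, 344, 297, 476, 397, 270, 44, 76, 223, 68, 88, 38]
t=1: [246, 260, 246, 245, 254, 249, 255, 251, 254, 252, 250, 256]
t=2: [267, 265, 267, 267, 266, 266, 266, 266, 266, 266, 266, 266]
t=3: [310, 310, 310, 310, 310, 310, 310, 310, 310, 310, 310, 310]
t=4: [442, 442, 442, 442, 442, 442, 442, 442, 442, 442, 442, 442]
t=5: [325, 325, 325, 325, 325, 325, 325, 325, 325, 325, 325, 325]
t=6: [487, 487, 487, 487, 487, 487, 487, 487, 487, 487, 487, 487]
t=7: [460, 460, 460, 460, 460, 460, 460, 460, 460, 460, 460, 460]
t=8: [379, 379, 379, 379, 379, 379, 379, 379, 379, 379, 379, 379]
t=9: [136, 136, 136, 136, 136, 136, 136, 136, 136, 136, 136, 136]
t=10: [433, 433, 433, 433, 433, 433, 433, 433, 433, 433, 433, 433]
t=11: [298, 298, 298, 298, 298, 298, 298, 298, 298, 298, 298, 298]
t=12: [406, 406, 406, 406, 406, 406, 406, 406, 406, 406, 406, 406]
t=13: [217, 217, 217, 217, 217, 217, 217, 217, 217, 217, 217, 217]
t=14: [163, 163, 163, 163, 163, 163, 163, 163, 163, 163, 163, 163]
t=15: [1, 1, 1, 1, 1, 1, 1, 1, 1, 1, 1, 1]
t=16: [28, 28, 28, 28, 28, 28, 28, 28, 28, 28, 28, 28]
t=17: [109, 109, 109, 109, 109, 109, 109, 109, 109, 109, 109, 109]
t=18: [352, 352, 352, 352, 352, 352, 352, 352, 352, 352, 352, 352]
t=19: [55, 55, 55, 55, 55, 55, 55, 55, 55, 55, 55, 55]
t=20: [190, 190, 190, 190, 190, 190, 190, 190, 190, 190, 190, 190]
t=21: [82, 82, 82, 82, 82, 82, 82, 82, 82, 82, 82, 82]
t=22: [271, 271, 271, 271, 271, 271, 271, 271, 271, 271, 271, 271]
t=23: [325, 325, 325, 325, 325, 325, 325, 325, 325, 325, 325, 325]

Answer: 18
Key observation: The state at step 5, [325, 325, 325, 325, 325, 325, 325, 325, 325, 325, 325, 325], reappears at step 23 — and no state repeats earlier — so the cycle the system enters has period 18.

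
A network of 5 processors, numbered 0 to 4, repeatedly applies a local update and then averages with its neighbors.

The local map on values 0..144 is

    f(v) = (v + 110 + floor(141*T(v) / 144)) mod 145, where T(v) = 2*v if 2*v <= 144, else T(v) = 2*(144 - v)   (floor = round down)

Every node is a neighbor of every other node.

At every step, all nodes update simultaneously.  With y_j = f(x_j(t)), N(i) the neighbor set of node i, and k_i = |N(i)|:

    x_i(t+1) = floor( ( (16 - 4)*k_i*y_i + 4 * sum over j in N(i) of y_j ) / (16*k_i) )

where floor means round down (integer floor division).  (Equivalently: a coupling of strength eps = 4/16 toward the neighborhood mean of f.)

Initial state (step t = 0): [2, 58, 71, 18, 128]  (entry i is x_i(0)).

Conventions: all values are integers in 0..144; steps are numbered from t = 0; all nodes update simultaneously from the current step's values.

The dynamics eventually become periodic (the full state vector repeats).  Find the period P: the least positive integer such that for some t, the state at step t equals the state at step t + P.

Answer: 2
Key observation: The state at step 13, [127, 127, 127, 127, 127], reappears at step 15 — and no state repeats earlier — so the cycle the system enters has period 2.

Derivation:
t=0: [2, 58, 71, 18, 128]
t=1: [105, 119, 47, 38, 111]
t=2: [29, 119, 99, 81, 124]
t=3: [55, 112, 26, 37, 109]
t=4: [120, 128, 60, 83, 130]
t=5: [124, 119, 131, 49, 117]
t=6: [127, 129, 122, 113, 131]
t=7: [125, 124, 129, 134, 123]
t=8: [126, 127, 123, 120, 127]
t=9: [126, 125, 128, 130, 125]
t=10: [125, 126, 124, 123, 126]
t=11: [127, 126, 127, 128, 126]
t=12: [125, 125, 125, 124, 125]
t=13: [127, 127, 127, 127, 127]
t=14: [125, 125, 125, 125, 125]
t=15: [127, 127, 127, 127, 127]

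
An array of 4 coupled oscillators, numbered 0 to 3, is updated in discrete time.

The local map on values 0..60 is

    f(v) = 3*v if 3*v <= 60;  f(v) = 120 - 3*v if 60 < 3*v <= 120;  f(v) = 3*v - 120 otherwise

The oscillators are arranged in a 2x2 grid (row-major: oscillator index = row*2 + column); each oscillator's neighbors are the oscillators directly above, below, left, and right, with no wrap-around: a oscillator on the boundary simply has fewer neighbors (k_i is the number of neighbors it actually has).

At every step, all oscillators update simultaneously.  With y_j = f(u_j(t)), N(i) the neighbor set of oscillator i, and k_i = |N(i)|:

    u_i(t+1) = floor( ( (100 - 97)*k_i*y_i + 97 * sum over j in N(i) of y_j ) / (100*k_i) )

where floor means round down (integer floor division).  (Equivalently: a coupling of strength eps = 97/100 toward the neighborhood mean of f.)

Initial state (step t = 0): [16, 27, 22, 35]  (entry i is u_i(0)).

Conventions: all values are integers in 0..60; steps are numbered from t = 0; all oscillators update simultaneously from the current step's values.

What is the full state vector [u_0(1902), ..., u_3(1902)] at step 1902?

Answer: [16, 55, 55, 16]
Key observation: The state at step 3, [47, 45, 45, 47], reappears at step 11: the system is in a cycle of period 8 from step 3 on.  Therefore the state at step 1902 equals the state at step 3 + ((1902 - 3) mod 8) = 6, which is [16, 55, 55, 16].

Derivation:
t=0: [16, 27, 22, 35]
t=1: [46, 31, 32, 45]
t=2: [25, 16, 16, 25]
t=3: [47, 45, 45, 47]
t=4: [15, 20, 20, 15]
t=5: [59, 45, 45, 59]
t=6: [16, 55, 55, 16]
t=7: [45, 47, 47, 45]
t=8: [20, 15, 15, 20]
t=9: [45, 59, 59, 45]
t=10: [55, 16, 16, 55]
t=11: [47, 45, 45, 47]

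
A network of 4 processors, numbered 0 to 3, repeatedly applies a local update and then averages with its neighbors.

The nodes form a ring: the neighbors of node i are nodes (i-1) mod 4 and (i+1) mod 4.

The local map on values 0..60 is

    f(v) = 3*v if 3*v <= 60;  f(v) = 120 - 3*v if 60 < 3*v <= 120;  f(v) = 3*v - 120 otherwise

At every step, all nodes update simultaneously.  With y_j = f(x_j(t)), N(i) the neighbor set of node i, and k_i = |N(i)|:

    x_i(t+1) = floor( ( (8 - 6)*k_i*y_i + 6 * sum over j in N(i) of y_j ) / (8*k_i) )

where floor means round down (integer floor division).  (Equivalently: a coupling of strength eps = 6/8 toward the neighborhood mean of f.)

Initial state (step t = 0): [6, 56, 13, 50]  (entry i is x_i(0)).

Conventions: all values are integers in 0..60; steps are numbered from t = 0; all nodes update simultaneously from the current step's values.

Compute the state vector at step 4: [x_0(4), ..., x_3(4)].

Simulating step by step:
t=0: [6, 56, 13, 50]
t=1: [33, 33, 39, 28]
t=2: [26, 14, 22, 18]
t=3: [46, 46, 49, 49]
t=4: [21, 21, 23, 23]

Answer: [21, 21, 23, 23]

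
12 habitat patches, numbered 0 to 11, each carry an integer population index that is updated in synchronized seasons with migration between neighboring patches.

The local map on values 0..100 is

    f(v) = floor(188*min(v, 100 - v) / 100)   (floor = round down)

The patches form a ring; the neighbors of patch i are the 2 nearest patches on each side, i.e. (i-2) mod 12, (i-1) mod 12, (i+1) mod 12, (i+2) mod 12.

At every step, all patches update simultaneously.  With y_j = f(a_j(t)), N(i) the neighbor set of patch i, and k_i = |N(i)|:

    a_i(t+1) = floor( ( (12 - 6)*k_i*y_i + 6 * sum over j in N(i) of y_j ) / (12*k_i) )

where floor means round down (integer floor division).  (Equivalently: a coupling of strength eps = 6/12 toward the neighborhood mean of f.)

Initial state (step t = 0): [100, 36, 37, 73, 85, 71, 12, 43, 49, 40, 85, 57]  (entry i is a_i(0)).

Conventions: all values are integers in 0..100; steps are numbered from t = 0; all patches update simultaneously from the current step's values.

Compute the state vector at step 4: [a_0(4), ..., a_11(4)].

Simulating step by step:
t=0: [100, 36, 37, 73, 85, 71, 12, 43, 49, 40, 85, 57]
t=1: [30, 58, 52, 52, 38, 49, 42, 70, 71, 72, 44, 61]
t=2: [68, 77, 81, 86, 79, 82, 73, 62, 60, 59, 70, 70]
t=3: [53, 43, 38, 31, 37, 39, 52, 64, 69, 70, 61, 57]
t=4: [82, 77, 72, 65, 71, 72, 78, 68, 64, 62, 71, 77]

Answer: [82, 77, 72, 65, 71, 72, 78, 68, 64, 62, 71, 77]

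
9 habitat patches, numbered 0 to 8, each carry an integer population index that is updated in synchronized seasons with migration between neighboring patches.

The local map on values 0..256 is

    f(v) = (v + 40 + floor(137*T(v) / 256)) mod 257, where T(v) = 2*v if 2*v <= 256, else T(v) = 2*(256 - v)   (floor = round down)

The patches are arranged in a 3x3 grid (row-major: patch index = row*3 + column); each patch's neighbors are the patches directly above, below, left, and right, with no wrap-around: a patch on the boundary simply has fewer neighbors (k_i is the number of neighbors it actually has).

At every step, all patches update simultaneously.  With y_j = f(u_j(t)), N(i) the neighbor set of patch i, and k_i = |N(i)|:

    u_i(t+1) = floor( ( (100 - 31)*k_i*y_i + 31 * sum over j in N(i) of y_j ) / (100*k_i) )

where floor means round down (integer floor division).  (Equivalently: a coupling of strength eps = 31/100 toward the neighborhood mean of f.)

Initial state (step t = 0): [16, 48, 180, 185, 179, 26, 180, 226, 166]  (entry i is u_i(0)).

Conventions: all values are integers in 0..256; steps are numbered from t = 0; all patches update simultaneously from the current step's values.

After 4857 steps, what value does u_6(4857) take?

Answer: u_6(4857) = 46
Key observation: The state at step 7, [71, 164, 71, 46, 59, 46, 46, 46, 46], reappears at step 11: the system is in a cycle of period 4 from step 7 on.  Therefore the state at step 4857 equals the state at step 7 + ((4857 - 7) mod 4) = 9, which is [72, 164, 72, 46, 59, 46, 46, 46, 46].

Derivation:
t=0: [16, 48, 180, 185, 179, 26, 180, 226, 166]
t=1: [78, 112, 66, 46, 54, 77, 43, 42, 51]
t=2: [161, 64, 154, 142, 140, 186, 129, 130, 150]
t=3: [64, 132, 65, 46, 56, 44, 47, 46, 45]
t=4: [146, 84, 147, 141, 141, 138, 136, 137, 133]
t=5: [72, 161, 72, 46, 59, 46, 47, 47, 47]
t=6: [158, 86, 158, 143, 146, 143, 136, 139, 136]
t=7: [71, 164, 71, 46, 59, 46, 46, 46, 46]
t=8: [156, 86, 156, 143, 146, 143, 135, 137, 135]
t=9: [72, 164, 72, 46, 59, 46, 46, 46, 46]
t=10: [158, 86, 158, 143, 146, 143, 135, 137, 135]
t=11: [71, 164, 71, 46, 59, 46, 46, 46, 46]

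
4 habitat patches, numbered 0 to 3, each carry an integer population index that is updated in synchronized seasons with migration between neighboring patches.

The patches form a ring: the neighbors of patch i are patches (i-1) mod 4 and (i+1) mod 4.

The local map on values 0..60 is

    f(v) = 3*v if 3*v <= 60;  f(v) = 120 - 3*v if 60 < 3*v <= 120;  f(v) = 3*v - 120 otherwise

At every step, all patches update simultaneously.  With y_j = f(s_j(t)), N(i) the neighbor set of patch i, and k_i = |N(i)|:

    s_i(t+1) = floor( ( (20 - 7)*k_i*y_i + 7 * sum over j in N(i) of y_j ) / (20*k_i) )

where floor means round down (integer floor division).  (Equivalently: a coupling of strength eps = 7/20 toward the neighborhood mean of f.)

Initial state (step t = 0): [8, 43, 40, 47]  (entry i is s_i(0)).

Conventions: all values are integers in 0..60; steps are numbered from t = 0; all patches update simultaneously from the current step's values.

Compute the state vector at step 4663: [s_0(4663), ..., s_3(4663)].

Simulating step by step:
t=0: [8, 43, 40, 47]
t=1: [20, 10, 5, 17]
t=2: [53, 32, 23, 46]
t=3: [32, 31, 40, 27]
t=4: [27, 21, 11, 29]
t=5: [41, 49, 37, 34]
t=6: [9, 19, 13, 13]
t=7: [34, 48, 42, 36]
t=8: [18, 19, 10, 12]
t=9: [51, 51, 35, 38]
t=10: [28, 29, 16, 12]
t=11: [35, 36, 43, 38]
t=12: [12, 12, 9, 8]
t=13: [33, 34, 28, 26]
t=14: [24, 21, 33, 37]
t=15: [42, 49, 25, 17]
t=16: [17, 26, 42, 42]
t=17: [41, 37, 12, 13]
t=18: [10, 12, 31, 32]
t=19: [30, 33, 28, 25]
t=20: [31, 25, 34, 40]
t=21: [25, 37, 19, 7]
t=22: [34, 23, 42, 31]
t=23: [25, 37, 17, 21]
t=24: [40, 22, 44, 53]
t=25: [16, 37, 24, 27]
t=26: [39, 22, 39, 42]
t=27: [12, 36, 12, 4]
t=28: [27, 20, 27, 20]
t=29: [46, 52, 46, 52]
t=30: [24, 29, 24, 29]
t=31: [42, 38, 42, 38]
t=32: [6, 6, 6, 6]
t=33: [18, 18, 18, 18]
t=34: [54, 54, 54, 54]
t=35: [42, 42, 42, 42]
t=36: [6, 6, 6, 6]

Answer: [42, 42, 42, 42]
Key observation: The state at step 32, [6, 6, 6, 6], reappears at step 36: the system is in a cycle of period 4 from step 32 on.  Therefore the state at step 4663 equals the state at step 32 + ((4663 - 32) mod 4) = 35, which is [42, 42, 42, 42].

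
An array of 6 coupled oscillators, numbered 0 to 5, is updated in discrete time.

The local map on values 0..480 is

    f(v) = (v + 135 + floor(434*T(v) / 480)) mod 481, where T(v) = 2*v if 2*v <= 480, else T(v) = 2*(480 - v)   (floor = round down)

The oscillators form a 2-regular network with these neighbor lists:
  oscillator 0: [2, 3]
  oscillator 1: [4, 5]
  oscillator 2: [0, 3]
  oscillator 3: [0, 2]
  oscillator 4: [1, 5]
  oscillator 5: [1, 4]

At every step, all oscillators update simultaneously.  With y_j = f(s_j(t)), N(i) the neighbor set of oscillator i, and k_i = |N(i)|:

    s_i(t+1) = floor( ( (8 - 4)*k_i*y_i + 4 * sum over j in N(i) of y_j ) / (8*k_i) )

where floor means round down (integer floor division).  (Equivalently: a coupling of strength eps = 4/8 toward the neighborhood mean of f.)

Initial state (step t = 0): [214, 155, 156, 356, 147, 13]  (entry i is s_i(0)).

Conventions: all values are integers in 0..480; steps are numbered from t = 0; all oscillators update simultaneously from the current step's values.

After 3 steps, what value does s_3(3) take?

Answer: s_3(3) = 206

Derivation:
t=0: [214, 155, 156, 356, 147, 13]
t=1: [208, 103, 168, 203, 98, 124]
t=2: [206, 315, 178, 202, 311, 209]
t=3: [209, 261, 189, 206, 261, 254]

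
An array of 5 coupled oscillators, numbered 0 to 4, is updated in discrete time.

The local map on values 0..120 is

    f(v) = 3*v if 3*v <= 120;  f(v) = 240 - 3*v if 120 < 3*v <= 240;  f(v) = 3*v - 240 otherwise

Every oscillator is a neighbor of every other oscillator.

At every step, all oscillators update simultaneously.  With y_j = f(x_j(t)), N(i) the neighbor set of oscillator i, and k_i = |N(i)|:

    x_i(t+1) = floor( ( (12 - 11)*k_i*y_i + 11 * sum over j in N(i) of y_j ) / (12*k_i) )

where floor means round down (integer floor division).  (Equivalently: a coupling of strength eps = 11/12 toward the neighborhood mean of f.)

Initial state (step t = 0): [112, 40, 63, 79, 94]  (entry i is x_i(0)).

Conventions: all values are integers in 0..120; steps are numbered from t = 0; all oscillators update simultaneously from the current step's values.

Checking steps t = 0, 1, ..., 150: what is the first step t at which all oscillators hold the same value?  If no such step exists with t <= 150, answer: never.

Simulating step by step:
t=0: [112, 40, 63, 79, 94]  (not all equal)
t=1: [57, 54, 64, 71, 65]  (not all equal)
t=2: [51, 49, 54, 57, 54]  (not all equal)
t=3: [80, 79, 81, 82, 81]  (not all equal)
t=4: [3, 3, 3, 2, 3]  (not all equal)
t=5: [8, 8, 8, 8, 8]  (all equal)

Answer: 5
Key observation: Synchronization is absorbing here: once all oscillators are equal they stay equal, and step 5 is the first all-equal step.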